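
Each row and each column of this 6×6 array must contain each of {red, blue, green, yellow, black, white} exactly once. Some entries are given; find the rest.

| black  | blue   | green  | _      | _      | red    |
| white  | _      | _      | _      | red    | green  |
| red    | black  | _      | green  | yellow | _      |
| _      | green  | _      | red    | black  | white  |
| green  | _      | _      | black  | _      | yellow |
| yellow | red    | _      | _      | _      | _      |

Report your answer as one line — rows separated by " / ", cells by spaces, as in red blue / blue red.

(r1,c5) = white
(r2,c2) = yellow
(r2,c4) = blue
(r3,c6) = blue
(r4,c1) = blue
(r4,c3) = yellow
(r5,c2) = white
(r5,c5) = blue
(r6,c4) = white
(r6,c5) = green
(r6,c6) = black
(r1,c4) = yellow
(r2,c3) = black
(r3,c3) = white
(r5,c3) = red
(r6,c3) = blue

black blue green yellow white red / white yellow black blue red green / red black white green yellow blue / blue green yellow red black white / green white red black blue yellow / yellow red blue white green black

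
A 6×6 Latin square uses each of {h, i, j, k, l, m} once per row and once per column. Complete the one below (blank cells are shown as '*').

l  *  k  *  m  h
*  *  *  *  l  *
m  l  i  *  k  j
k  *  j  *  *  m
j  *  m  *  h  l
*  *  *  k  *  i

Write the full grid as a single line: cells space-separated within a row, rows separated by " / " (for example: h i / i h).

l i k j m h / i j h m l k / m l i h k j / k h j l i m / j k m i h l / h m l k j i

row 2 has {l}; column 3 has {i,j,k,m} — only h is left for (r2,c3).
row 2 has {h,l}; column 6 has {h,i,j,l,m} — only k is left for (r2,c6).
row 3 has {i,j,k,l,m}; column 4 has {k} — only h is left for (r3,c4).
row 4 has {j,k,m}; column 5 has {h,k,l,m} — only i is left for (r4,c5).
row 5 has {h,j,l,m}; column 4 has {h,k} — only i is left for (r5,c4).
row 6 has {i,k}; column 1 has {j,k,l,m} — only h is left for (r6,c1).
row 6 has {h,i,k}; column 3 has {h,i,j,k,m} — only l is left for (r6,c3).
row 6 has {h,i,k,l}; column 5 has {h,i,k,l,m} — only j is left for (r6,c5).
row 1 has {h,k,l,m}; column 4 has {h,i,k} — only j is left for (r1,c4).
row 2 has {h,k,l}; column 1 has {h,j,k,l,m} — only i is left for (r2,c1).
row 2 has {h,i,k,l}; column 4 has {h,i,j,k} — only m is left for (r2,c4).
row 4 has {i,j,k,m}; column 2 has {l} — only h is left for (r4,c2).
row 4 has {h,i,j,k,m}; column 4 has {h,i,j,k,m} — only l is left for (r4,c4).
row 5 has {h,i,j,l,m}; column 2 has {h,l} — only k is left for (r5,c2).
row 6 has {h,i,j,k,l}; column 2 has {h,k,l} — only m is left for (r6,c2).
row 1 has {h,j,k,l,m}; column 2 has {h,k,l,m} — only i is left for (r1,c2).
row 2 has {h,i,k,l,m}; column 2 has {h,i,k,l,m} — only j is left for (r2,c2).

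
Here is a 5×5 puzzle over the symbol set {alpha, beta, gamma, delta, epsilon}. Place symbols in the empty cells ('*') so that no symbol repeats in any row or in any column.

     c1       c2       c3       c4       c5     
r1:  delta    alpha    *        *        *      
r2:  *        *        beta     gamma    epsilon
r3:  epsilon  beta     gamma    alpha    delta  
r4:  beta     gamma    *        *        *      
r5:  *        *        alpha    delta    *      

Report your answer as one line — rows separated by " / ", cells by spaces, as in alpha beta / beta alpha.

delta alpha epsilon beta gamma / alpha delta beta gamma epsilon / epsilon beta gamma alpha delta / beta gamma delta epsilon alpha / gamma epsilon alpha delta beta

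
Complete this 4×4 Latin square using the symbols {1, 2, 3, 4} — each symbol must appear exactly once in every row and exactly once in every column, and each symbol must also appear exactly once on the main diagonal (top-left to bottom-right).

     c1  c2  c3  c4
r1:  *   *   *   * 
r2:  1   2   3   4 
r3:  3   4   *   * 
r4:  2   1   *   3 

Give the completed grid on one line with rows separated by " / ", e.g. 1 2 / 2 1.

At row 1, column 1: row 1 is empty so far; column 1 has {1,2,3}; the diagonal has {2,3}; that leaves 4.
At row 1, column 2: row 1 has {4}; column 2 has {1,2,4}; that leaves 3.
At row 3, column 3: row 3 has {3,4}; column 3 has {3}; the diagonal has {2,3,4}; that leaves 1.
At row 3, column 4: row 3 has {1,3,4}; column 4 has {3,4}; that leaves 2.
At row 4, column 3: row 4 has {1,2,3}; column 3 has {1,3}; that leaves 4.
At row 1, column 3: row 1 has {3,4}; column 3 has {1,3,4}; that leaves 2.
At row 1, column 4: row 1 has {2,3,4}; column 4 has {2,3,4}; that leaves 1.

4 3 2 1 / 1 2 3 4 / 3 4 1 2 / 2 1 4 3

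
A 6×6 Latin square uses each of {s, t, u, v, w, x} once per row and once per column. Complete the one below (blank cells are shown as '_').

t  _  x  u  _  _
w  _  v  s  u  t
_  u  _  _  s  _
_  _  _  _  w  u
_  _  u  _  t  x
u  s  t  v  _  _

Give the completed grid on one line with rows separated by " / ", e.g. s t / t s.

(r1,c5) = v
(r2,c2) = x
(r3,c3) = w
(r3,c6) = v
(r4,c3) = s
(r5,c4) = w
(r6,c5) = x
(r6,c6) = w
(r1,c2) = w
(r1,c6) = s
(r3,c1) = x
(r3,c4) = t
(r4,c1) = v
(r4,c2) = t
(r4,c4) = x
(r5,c1) = s
(r5,c2) = v

t w x u v s / w x v s u t / x u w t s v / v t s x w u / s v u w t x / u s t v x w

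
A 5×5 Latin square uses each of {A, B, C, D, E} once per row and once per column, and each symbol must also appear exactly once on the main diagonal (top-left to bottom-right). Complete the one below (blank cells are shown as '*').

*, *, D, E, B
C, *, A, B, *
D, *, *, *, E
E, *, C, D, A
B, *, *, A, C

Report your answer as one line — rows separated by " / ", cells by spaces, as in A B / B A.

A C D E B / C E A B D / D A B C E / E B C D A / B D E A C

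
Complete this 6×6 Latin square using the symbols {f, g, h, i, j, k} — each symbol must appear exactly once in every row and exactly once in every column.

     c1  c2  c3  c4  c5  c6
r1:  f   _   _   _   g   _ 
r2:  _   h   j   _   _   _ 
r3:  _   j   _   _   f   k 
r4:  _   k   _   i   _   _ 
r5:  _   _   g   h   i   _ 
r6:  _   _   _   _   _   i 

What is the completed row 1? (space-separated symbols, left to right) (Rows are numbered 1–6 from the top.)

f i k j g h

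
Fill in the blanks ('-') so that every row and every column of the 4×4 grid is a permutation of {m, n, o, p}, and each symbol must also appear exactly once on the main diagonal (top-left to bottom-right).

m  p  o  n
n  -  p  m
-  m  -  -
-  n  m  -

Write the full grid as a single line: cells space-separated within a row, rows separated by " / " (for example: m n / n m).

m p o n / n o p m / p m n o / o n m p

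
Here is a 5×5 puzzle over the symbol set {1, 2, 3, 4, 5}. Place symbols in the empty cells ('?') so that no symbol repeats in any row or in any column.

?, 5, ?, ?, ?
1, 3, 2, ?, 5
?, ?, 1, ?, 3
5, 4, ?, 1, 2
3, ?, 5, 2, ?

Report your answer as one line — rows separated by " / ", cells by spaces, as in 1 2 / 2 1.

row 2 has {1,2,3,5}; column 4 has {1,2} — only 4 is left for (r2,c4).
row 3 has {1,3}; column 2 has {3,4,5} — only 2 is left for (r3,c2).
row 3 has {1,2,3}; column 4 has {1,2,4} — only 5 is left for (r3,c4).
row 4 has {1,2,4,5}; column 3 has {1,2,5} — only 3 is left for (r4,c3).
row 5 has {2,3,5}; column 2 has {2,3,4,5} — only 1 is left for (r5,c2).
row 5 has {1,2,3,5}; column 5 has {2,3,5} — only 4 is left for (r5,c5).
row 1 has {5}; column 3 has {1,2,3,5} — only 4 is left for (r1,c3).
row 1 has {4,5}; column 4 has {1,2,4,5} — only 3 is left for (r1,c4).
row 1 has {3,4,5}; column 5 has {2,3,4,5} — only 1 is left for (r1,c5).
row 3 has {1,2,3,5}; column 1 has {1,3,5} — only 4 is left for (r3,c1).
row 1 has {1,3,4,5}; column 1 has {1,3,4,5} — only 2 is left for (r1,c1).

2 5 4 3 1 / 1 3 2 4 5 / 4 2 1 5 3 / 5 4 3 1 2 / 3 1 5 2 4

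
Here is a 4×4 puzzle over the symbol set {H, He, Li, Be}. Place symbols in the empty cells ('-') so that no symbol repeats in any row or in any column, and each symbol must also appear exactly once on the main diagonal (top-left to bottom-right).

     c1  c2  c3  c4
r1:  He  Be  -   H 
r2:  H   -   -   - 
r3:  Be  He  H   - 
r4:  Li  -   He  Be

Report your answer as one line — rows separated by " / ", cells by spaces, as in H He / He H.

He Be Li H / H Li Be He / Be He H Li / Li H He Be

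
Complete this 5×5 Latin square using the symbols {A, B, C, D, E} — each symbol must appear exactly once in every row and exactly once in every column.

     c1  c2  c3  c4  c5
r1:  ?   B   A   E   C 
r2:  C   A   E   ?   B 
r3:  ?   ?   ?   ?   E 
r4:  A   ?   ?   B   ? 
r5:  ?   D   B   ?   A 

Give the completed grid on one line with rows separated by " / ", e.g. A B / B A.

At row 1, column 1: row 1 has {A,B,C,E}; column 1 has {A,C}; that leaves D.
At row 2, column 4: row 2 has {A,B,C,E}; column 4 has {B,E}; that leaves D.
At row 3, column 1: row 3 has {E}; column 1 has {A,C,D}; that leaves B.
At row 3, column 2: row 3 has {B,E}; column 2 has {A,B,D}; that leaves C.
At row 3, column 3: row 3 has {B,C,E}; column 3 has {A,B,E}; that leaves D.
At row 3, column 4: row 3 has {B,C,D,E}; column 4 has {B,D,E}; that leaves A.
At row 4, column 2: row 4 has {A,B}; column 2 has {A,B,C,D}; that leaves E.
At row 4, column 3: row 4 has {A,B,E}; column 3 has {A,B,D,E}; that leaves C.
At row 4, column 5: row 4 has {A,B,C,E}; column 5 has {A,B,C,E}; that leaves D.
At row 5, column 1: row 5 has {A,B,D}; column 1 has {A,B,C,D}; that leaves E.
At row 5, column 4: row 5 has {A,B,D,E}; column 4 has {A,B,D,E}; that leaves C.

D B A E C / C A E D B / B C D A E / A E C B D / E D B C A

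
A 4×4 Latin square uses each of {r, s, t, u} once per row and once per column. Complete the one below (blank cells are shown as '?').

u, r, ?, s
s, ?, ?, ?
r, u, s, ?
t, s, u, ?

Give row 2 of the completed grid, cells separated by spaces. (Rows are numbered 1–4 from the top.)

s t r u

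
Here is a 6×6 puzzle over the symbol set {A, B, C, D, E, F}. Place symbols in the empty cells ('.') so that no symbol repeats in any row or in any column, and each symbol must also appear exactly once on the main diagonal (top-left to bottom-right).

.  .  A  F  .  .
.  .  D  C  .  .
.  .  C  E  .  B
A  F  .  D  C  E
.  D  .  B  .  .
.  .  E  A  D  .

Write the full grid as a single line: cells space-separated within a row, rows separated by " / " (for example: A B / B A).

B C A F E D / F E D C B A / D A C E F B / A F B D C E / E D F B A C / C B E A D F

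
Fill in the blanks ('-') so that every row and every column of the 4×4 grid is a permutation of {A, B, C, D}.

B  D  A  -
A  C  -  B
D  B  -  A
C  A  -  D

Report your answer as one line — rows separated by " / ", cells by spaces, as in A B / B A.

(r1,c4): row 1 has {A,B,D}; column 4 has {A,B,D}, so it must be C.
(r2,c3): row 2 has {A,B,C}; column 3 has {A}, so it must be D.
(r3,c3): row 3 has {A,B,D}; column 3 has {A,D}, so it must be C.
(r4,c3): row 4 has {A,C,D}; column 3 has {A,C,D}, so it must be B.

B D A C / A C D B / D B C A / C A B D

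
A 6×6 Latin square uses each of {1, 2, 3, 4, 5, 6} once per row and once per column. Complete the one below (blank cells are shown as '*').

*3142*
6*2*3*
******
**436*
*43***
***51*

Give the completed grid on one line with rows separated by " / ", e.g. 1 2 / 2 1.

Cell (r1,c1): row 1 has {1,2,3,4}; column 1 has {6} → 5.
Cell (r1,c6): row 1 has {1,2,3,4,5}; column 6 is empty so far → 6.
Cell (r2,c4): row 2 has {2,3,6}; column 4 has {3,4,5} → 1.
Cell (r5,c5): row 5 has {3,4}; column 5 has {1,2,3,6} → 5.
Cell (r6,c3): row 6 has {1,5}; column 3 has {1,2,3,4} → 6.
Cell (r2,c2): row 2 has {1,2,3,6}; column 2 has {3,4} → 5.
Cell (r2,c6): row 2 has {1,2,3,5,6}; column 6 has {6} → 4.
Cell (r3,c3): row 3 is empty so far; column 3 has {1,2,3,4,6} → 5.
Cell (r3,c5): row 3 has {5}; column 5 has {1,2,3,5,6} → 4.
Cell (r6,c2): row 6 has {1,5,6}; column 2 has {3,4,5} → 2.
Cell (r6,c6): row 6 has {1,2,5,6}; column 6 has {4,6} → 3.
Cell (r4,c2): row 4 has {3,4,6}; column 2 has {2,3,4,5} → 1.
Cell (r6,c1): row 6 has {1,2,3,5,6}; column 1 has {5,6} → 4.
Cell (r3,c2): row 3 has {4,5}; column 2 has {1,2,3,4,5} → 6.
Cell (r3,c4): row 3 has {4,5,6}; column 4 has {1,3,4,5} → 2.
Cell (r3,c6): row 3 has {2,4,5,6}; column 6 has {3,4,6} → 1.
Cell (r4,c1): row 4 has {1,3,4,6}; column 1 has {4,5,6} → 2.
Cell (r4,c6): row 4 has {1,2,3,4,6}; column 6 has {1,3,4,6} → 5.
Cell (r5,c1): row 5 has {3,4,5}; column 1 has {2,4,5,6} → 1.
Cell (r5,c4): row 5 has {1,3,4,5}; column 4 has {1,2,3,4,5} → 6.
Cell (r5,c6): row 5 has {1,3,4,5,6}; column 6 has {1,3,4,5,6} → 2.
Cell (r3,c1): row 3 has {1,2,4,5,6}; column 1 has {1,2,4,5,6} → 3.

5 3 1 4 2 6 / 6 5 2 1 3 4 / 3 6 5 2 4 1 / 2 1 4 3 6 5 / 1 4 3 6 5 2 / 4 2 6 5 1 3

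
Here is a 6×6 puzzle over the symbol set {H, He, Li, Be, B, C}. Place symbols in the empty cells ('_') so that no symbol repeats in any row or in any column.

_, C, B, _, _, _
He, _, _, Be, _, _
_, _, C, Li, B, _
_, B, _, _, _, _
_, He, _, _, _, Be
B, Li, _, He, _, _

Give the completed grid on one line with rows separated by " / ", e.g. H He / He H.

Be C B H He Li / He H Li Be C B / H Be C Li B He / Li B He C Be H / C He H B Li Be / B Li Be He H C

Cell (r1,c4): row 1 has {B,C}; column 4 has {He,Li,Be} → H.
Cell (r2,c2): row 2 has {He,Be}; column 2 has {He,Li,B,C} → H.
Cell (r2,c3): row 2 has {H,He,Be}; column 3 has {B,C} → Li.
Cell (r2,c5): row 2 has {H,He,Li,Be}; column 5 has {B} → C.
Cell (r2,c6): row 2 has {H,He,Li,Be,C}; column 6 has {Be} → B.
Cell (r3,c2): row 3 has {Li,B,C}; column 2 has {H,He,Li,B,C} → Be.
Cell (r4,c4): row 4 has {B}; column 4 has {H,He,Li,Be} → C.
Cell (r5,c3): row 5 has {He,Be}; column 3 has {Li,B,C} → H.
Cell (r5,c4): row 5 has {H,He,Be}; column 4 has {H,He,Li,Be,C} → B.
Cell (r5,c5): row 5 has {H,He,Be,B}; column 5 has {B,C} → Li.
Cell (r6,c3): row 6 has {He,Li,B}; column 3 has {H,Li,B,C} → Be.
Cell (r6,c5): row 6 has {He,Li,Be,B}; column 5 has {Li,B,C} → H.
Cell (r6,c6): row 6 has {H,He,Li,Be,B}; column 6 has {Be,B} → C.
Cell (r3,c1): row 3 has {Li,Be,B,C}; column 1 has {He,B} → H.
Cell (r3,c6): row 3 has {H,Li,Be,B,C}; column 6 has {Be,B,C} → He.
Cell (r4,c3): row 4 has {B,C}; column 3 has {H,Li,Be,B,C} → He.
Cell (r4,c5): row 4 has {He,B,C}; column 5 has {H,Li,B,C} → Be.
Cell (r5,c1): row 5 has {H,He,Li,Be,B}; column 1 has {H,He,B} → C.
Cell (r1,c5): row 1 has {H,B,C}; column 5 has {H,Li,Be,B,C} → He.
Cell (r1,c6): row 1 has {H,He,B,C}; column 6 has {He,Be,B,C} → Li.
Cell (r4,c1): row 4 has {He,Be,B,C}; column 1 has {H,He,B,C} → Li.
Cell (r4,c6): row 4 has {He,Li,Be,B,C}; column 6 has {He,Li,Be,B,C} → H.
Cell (r1,c1): row 1 has {H,He,Li,B,C}; column 1 has {H,He,Li,B,C} → Be.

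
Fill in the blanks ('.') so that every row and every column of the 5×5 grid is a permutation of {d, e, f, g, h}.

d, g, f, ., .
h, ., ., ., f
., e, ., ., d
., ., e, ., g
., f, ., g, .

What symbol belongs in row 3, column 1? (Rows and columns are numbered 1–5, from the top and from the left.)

At row 2, column 2: row 2 has {f,h}; column 2 has {e,f,g}; that leaves d.
At row 2, column 3: row 2 has {d,f,h}; column 3 has {e,f}; that leaves g.
At row 2, column 4: row 2 has {d,f,g,h}; column 4 has {g}; that leaves e.
At row 3, column 3: row 3 has {d,e}; column 3 has {e,f,g}; that leaves h.
At row 3, column 4: row 3 has {d,e,h}; column 4 has {e,g}; that leaves f.
At row 4, column 1: row 4 has {e,g}; column 1 has {d,h}; that leaves f.
At row 4, column 2: row 4 has {e,f,g}; column 2 has {d,e,f,g}; that leaves h.
At row 4, column 4: row 4 has {e,f,g,h}; column 4 has {e,f,g}; that leaves d.
At row 5, column 1: row 5 has {f,g}; column 1 has {d,f,h}; that leaves e.
At row 5, column 3: row 5 has {e,f,g}; column 3 has {e,f,g,h}; that leaves d.
At row 5, column 5: row 5 has {d,e,f,g}; column 5 has {d,f,g}; that leaves h.
At row 1, column 4: row 1 has {d,f,g}; column 4 has {d,e,f,g}; that leaves h.
At row 1, column 5: row 1 has {d,f,g,h}; column 5 has {d,f,g,h}; that leaves e.
At row 3, column 1: row 3 has {d,e,f,h}; column 1 has {d,e,f,h}; that leaves g.

g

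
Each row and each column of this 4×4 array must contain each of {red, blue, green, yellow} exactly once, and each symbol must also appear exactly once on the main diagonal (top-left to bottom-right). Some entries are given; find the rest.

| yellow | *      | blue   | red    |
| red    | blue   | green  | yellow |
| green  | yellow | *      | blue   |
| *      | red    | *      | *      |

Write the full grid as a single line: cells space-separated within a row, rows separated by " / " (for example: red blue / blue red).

Cell (r1,c2): row 1 has {red,blue,yellow}; column 2 has {red,blue,yellow} → green.
Cell (r3,c3): row 3 has {blue,green,yellow}; column 3 has {blue,green}; the diagonal has {blue,yellow} → red.
Cell (r4,c1): row 4 has {red}; column 1 has {red,green,yellow} → blue.
Cell (r4,c3): row 4 has {red,blue}; column 3 has {red,blue,green} → yellow.
Cell (r4,c4): row 4 has {red,blue,yellow}; column 4 has {red,blue,yellow}; the diagonal has {red,blue,yellow} → green.

yellow green blue red / red blue green yellow / green yellow red blue / blue red yellow green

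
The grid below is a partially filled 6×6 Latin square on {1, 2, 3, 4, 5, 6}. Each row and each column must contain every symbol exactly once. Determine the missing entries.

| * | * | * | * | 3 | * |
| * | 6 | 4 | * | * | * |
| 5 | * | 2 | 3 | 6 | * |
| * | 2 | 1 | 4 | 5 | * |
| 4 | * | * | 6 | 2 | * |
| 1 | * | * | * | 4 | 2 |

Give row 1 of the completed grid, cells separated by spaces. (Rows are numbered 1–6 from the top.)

(r2,c5) = 1
(r6,c4) = 5
(r2,c4) = 2
(r6,c2) = 3
(r6,c3) = 6
(r1,c3) = 5
(r1,c4) = 1
(r2,c1) = 3
(r2,c6) = 5
(r4,c1) = 6
(r4,c6) = 3
(r5,c3) = 3
(r5,c6) = 1
(r1,c1) = 2
(r1,c2) = 4
(r1,c6) = 6

2 4 5 1 3 6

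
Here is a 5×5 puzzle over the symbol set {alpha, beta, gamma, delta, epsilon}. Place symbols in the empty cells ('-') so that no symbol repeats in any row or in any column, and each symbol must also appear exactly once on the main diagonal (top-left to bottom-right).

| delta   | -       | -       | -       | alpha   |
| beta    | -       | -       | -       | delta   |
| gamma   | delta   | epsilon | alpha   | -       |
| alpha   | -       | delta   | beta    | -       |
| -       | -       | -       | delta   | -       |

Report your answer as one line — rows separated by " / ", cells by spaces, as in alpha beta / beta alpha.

At row 3, column 5: row 3 has {alpha,gamma,delta,epsilon}; column 5 has {alpha,delta}; that leaves beta.
At row 5, column 1: row 5 has {delta}; column 1 has {alpha,beta,gamma,delta}; that leaves epsilon.
At row 5, column 5: row 5 has {delta,epsilon}; column 5 has {alpha,beta,delta}; the diagonal has {beta,delta,epsilon}; that leaves gamma.
At row 2, column 2: row 2 has {beta,delta}; column 2 has {delta}; the diagonal has {beta,gamma,delta,epsilon}; that leaves alpha.
At row 2, column 3: row 2 has {alpha,beta,delta}; column 3 has {delta,epsilon}; that leaves gamma.
At row 2, column 4: row 2 has {alpha,beta,gamma,delta}; column 4 has {alpha,beta,delta}; that leaves epsilon.
At row 4, column 5: row 4 has {alpha,beta,delta}; column 5 has {alpha,beta,gamma,delta}; that leaves epsilon.
At row 5, column 2: row 5 has {gamma,delta,epsilon}; column 2 has {alpha,delta}; that leaves beta.
At row 5, column 3: row 5 has {beta,gamma,delta,epsilon}; column 3 has {gamma,delta,epsilon}; that leaves alpha.
At row 1, column 3: row 1 has {alpha,delta}; column 3 has {alpha,gamma,delta,epsilon}; that leaves beta.
At row 1, column 4: row 1 has {alpha,beta,delta}; column 4 has {alpha,beta,delta,epsilon}; that leaves gamma.
At row 4, column 2: row 4 has {alpha,beta,delta,epsilon}; column 2 has {alpha,beta,delta}; that leaves gamma.
At row 1, column 2: row 1 has {alpha,beta,gamma,delta}; column 2 has {alpha,beta,gamma,delta}; that leaves epsilon.

delta epsilon beta gamma alpha / beta alpha gamma epsilon delta / gamma delta epsilon alpha beta / alpha gamma delta beta epsilon / epsilon beta alpha delta gamma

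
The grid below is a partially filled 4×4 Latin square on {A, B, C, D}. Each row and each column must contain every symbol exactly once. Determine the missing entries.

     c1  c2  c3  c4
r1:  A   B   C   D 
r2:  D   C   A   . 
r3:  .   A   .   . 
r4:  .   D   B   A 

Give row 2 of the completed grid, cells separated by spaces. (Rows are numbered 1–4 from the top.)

D C A B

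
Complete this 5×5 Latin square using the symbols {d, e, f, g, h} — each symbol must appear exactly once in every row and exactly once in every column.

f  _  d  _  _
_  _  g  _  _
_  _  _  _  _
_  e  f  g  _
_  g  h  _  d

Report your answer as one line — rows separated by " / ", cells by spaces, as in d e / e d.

f h d e g / h f g d e / g d e h f / d e f g h / e g h f d

(r1,c2) = h
(r1,c4) = e
(r1,c5) = g
(r3,c3) = e
(r4,c5) = h
(r5,c1) = e
(r5,c4) = f
(r3,c5) = f
(r4,c1) = d
(r2,c1) = h
(r2,c4) = d
(r2,c5) = e
(r3,c1) = g
(r3,c2) = d
(r3,c4) = h
(r2,c2) = f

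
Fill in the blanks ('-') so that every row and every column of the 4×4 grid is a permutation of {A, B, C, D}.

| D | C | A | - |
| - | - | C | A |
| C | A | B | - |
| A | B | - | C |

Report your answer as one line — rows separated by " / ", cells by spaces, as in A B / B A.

(r1,c4) = B
(r2,c1) = B
(r2,c2) = D
(r3,c4) = D
(r4,c3) = D

D C A B / B D C A / C A B D / A B D C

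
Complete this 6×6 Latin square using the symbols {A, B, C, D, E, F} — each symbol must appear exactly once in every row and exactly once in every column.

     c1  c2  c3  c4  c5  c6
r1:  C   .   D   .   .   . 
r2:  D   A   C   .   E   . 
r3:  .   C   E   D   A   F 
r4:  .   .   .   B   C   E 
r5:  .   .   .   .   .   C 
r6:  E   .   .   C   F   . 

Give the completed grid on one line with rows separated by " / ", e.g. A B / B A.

C F D E B A / D A C F E B / B C E D A F / A D F B C E / F E B A D C / E B A C F D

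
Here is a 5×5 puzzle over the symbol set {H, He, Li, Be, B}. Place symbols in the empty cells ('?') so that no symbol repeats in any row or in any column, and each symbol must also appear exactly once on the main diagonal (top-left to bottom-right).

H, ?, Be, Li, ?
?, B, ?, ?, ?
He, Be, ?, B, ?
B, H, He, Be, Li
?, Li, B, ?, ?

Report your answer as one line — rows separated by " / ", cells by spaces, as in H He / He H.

H He Be Li B / Li B H He Be / He Be Li B H / B H He Be Li / Be Li B H He

row 1 has {H,Li,Be}; column 2 has {H,Li,Be,B} — only He is left for (r1,c2).
row 1 has {H,He,Li,Be}; column 5 has {Li} — only B is left for (r1,c5).
row 3 has {He,Be,B}; column 3 has {He,Be,B}; the diagonal has {H,Be,B} — only Li is left for (r3,c3).
row 3 has {He,Li,Be,B}; column 5 has {Li,B} — only H is left for (r3,c5).
row 5 has {Li,B}; column 1 has {H,He,B} — only Be is left for (r5,c1).
row 5 has {Li,Be,B}; column 5 has {H,Li,B}; the diagonal has {H,Li,Be,B} — only He is left for (r5,c5).
row 2 has {B}; column 1 has {H,He,Be,B} — only Li is left for (r2,c1).
row 2 has {Li,B}; column 3 has {He,Li,Be,B} — only H is left for (r2,c3).
row 2 has {H,Li,B}; column 4 has {Li,Be,B} — only He is left for (r2,c4).
row 2 has {H,He,Li,B}; column 5 has {H,He,Li,B} — only Be is left for (r2,c5).
row 5 has {He,Li,Be,B}; column 4 has {He,Li,Be,B} — only H is left for (r5,c4).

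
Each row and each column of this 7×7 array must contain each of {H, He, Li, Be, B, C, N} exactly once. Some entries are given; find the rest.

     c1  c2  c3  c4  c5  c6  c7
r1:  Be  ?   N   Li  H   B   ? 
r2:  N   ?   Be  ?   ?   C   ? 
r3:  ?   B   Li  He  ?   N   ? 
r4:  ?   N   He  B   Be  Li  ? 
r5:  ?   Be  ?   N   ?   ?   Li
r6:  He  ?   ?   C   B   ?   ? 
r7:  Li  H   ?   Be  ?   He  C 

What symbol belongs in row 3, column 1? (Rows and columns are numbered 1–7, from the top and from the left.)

H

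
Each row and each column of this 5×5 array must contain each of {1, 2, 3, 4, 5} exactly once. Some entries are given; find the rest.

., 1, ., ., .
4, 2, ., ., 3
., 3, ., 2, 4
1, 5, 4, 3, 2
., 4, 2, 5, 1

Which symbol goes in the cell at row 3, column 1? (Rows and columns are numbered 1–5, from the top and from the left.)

(r1,c4) = 4
(r1,c5) = 5
(r2,c4) = 1
(r3,c1) = 5

5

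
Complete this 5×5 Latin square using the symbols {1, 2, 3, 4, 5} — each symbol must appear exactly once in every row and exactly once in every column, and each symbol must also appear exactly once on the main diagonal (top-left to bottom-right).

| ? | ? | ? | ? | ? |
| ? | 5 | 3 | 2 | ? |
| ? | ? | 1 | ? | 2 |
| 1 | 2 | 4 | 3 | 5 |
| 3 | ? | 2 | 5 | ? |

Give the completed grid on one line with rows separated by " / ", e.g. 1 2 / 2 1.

row 1 is empty so far; column 3 has {1,2,3,4} — only 5 is left for (r1,c3).
row 2 has {2,3,5}; column 1 has {1,3} — only 4 is left for (r2,c1).
row 2 has {2,3,4,5}; column 5 has {2,5} — only 1 is left for (r2,c5).
row 3 has {1,2}; column 1 has {1,3,4} — only 5 is left for (r3,c1).
row 3 has {1,2,5}; column 4 has {2,3,5} — only 4 is left for (r3,c4).
row 5 has {2,3,5}; column 5 has {1,2,5}; the diagonal has {1,3,5} — only 4 is left for (r5,c5).
row 1 has {5}; column 1 has {1,3,4,5}; the diagonal has {1,3,4,5} — only 2 is left for (r1,c1).
row 1 has {2,5}; column 4 has {2,3,4,5} — only 1 is left for (r1,c4).
row 1 has {1,2,5}; column 5 has {1,2,4,5} — only 3 is left for (r1,c5).
row 3 has {1,2,4,5}; column 2 has {2,5} — only 3 is left for (r3,c2).
row 5 has {2,3,4,5}; column 2 has {2,3,5} — only 1 is left for (r5,c2).
row 1 has {1,2,3,5}; column 2 has {1,2,3,5} — only 4 is left for (r1,c2).

2 4 5 1 3 / 4 5 3 2 1 / 5 3 1 4 2 / 1 2 4 3 5 / 3 1 2 5 4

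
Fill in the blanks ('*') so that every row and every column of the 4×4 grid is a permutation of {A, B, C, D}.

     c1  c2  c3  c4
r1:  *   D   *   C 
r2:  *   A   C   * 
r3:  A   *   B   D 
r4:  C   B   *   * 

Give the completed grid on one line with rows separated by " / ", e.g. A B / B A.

B D A C / D A C B / A C B D / C B D A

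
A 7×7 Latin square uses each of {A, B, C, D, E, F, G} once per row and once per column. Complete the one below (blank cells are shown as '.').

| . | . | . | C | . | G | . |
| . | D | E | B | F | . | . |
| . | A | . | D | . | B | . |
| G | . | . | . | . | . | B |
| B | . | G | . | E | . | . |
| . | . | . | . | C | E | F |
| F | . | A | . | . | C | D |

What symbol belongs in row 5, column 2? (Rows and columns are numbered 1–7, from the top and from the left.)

At row 2, column 6: row 2 has {B,D,E,F}; column 6 has {B,C,E,G}; that leaves A.
At row 3, column 5: row 3 has {A,B,D}; column 5 has {C,E,F}; that leaves G.
At row 7, column 5: row 7 has {A,C,D,F}; column 5 has {C,E,F,G}; that leaves B.
At row 2, column 1: row 2 has {A,B,D,E,F}; column 1 has {B,F,G}; that leaves C.
At row 2, column 7: row 2 has {A,B,C,D,E,F}; column 7 has {B,D,F}; that leaves G.
At row 3, column 1: row 3 has {A,B,D,G}; column 1 has {B,C,F,G}; that leaves E.
At row 3, column 7: row 3 has {A,B,D,E,G}; column 7 has {B,D,F,G}; that leaves C.
At row 5, column 7: row 5 has {B,E,G}; column 7 has {B,C,D,F,G}; that leaves A.
At row 1, column 7: row 1 has {C,G}; column 7 has {A,B,C,D,F,G}; that leaves E.
At row 3, column 3: row 3 has {A,B,C,D,E,G}; column 3 has {A,E,G}; that leaves F.
At row 5, column 4: row 5 has {A,B,E,G}; column 4 has {B,C,D}; that leaves F.
At row 5, column 6: row 5 has {A,B,E,F,G}; column 6 has {A,B,C,E,G}; that leaves D.
At row 4, column 6: row 4 has {B,G}; column 6 has {A,B,C,D,E,G}; that leaves F.
At row 5, column 2: row 5 has {A,B,D,E,F,G}; column 2 has {A,D}; that leaves C.

C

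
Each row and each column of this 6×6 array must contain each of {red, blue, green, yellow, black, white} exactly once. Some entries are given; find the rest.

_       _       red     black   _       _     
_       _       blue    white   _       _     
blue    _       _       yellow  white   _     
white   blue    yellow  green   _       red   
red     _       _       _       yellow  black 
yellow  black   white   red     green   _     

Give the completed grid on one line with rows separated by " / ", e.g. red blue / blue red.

green yellow red black blue white / black green blue white red yellow / blue red black yellow white green / white blue yellow green black red / red white green blue yellow black / yellow black white red green blue

At row 1, column 1: row 1 has {red,black}; column 1 has {red,blue,yellow,white}; that leaves green.
At row 1, column 5: row 1 has {red,green,black}; column 5 has {green,yellow,white}; that leaves blue.
At row 2, column 1: row 2 has {blue,white}; column 1 has {red,blue,green,yellow,white}; that leaves black.
At row 2, column 5: row 2 has {blue,black,white}; column 5 has {blue,green,yellow,white}; that leaves red.
At row 3, column 6: row 3 has {blue,yellow,white}; column 6 has {red,black}; that leaves green.
At row 4, column 5: row 4 has {red,blue,green,yellow,white}; column 5 has {red,blue,green,yellow,white}; that leaves black.
At row 5, column 3: row 5 has {red,yellow,black}; column 3 has {red,blue,yellow,white}; that leaves green.
At row 5, column 4: row 5 has {red,green,yellow,black}; column 4 has {red,green,yellow,black,white}; that leaves blue.
At row 6, column 6: row 6 has {red,green,yellow,black,white}; column 6 has {red,green,black}; that leaves blue.
At row 2, column 6: row 2 has {red,blue,black,white}; column 6 has {red,blue,green,black}; that leaves yellow.
At row 3, column 2: row 3 has {blue,green,yellow,white}; column 2 has {blue,black}; that leaves red.
At row 3, column 3: row 3 has {red,blue,green,yellow,white}; column 3 has {red,blue,green,yellow,white}; that leaves black.
At row 5, column 2: row 5 has {red,blue,green,yellow,black}; column 2 has {red,blue,black}; that leaves white.
At row 1, column 2: row 1 has {red,blue,green,black}; column 2 has {red,blue,black,white}; that leaves yellow.
At row 1, column 6: row 1 has {red,blue,green,yellow,black}; column 6 has {red,blue,green,yellow,black}; that leaves white.
At row 2, column 2: row 2 has {red,blue,yellow,black,white}; column 2 has {red,blue,yellow,black,white}; that leaves green.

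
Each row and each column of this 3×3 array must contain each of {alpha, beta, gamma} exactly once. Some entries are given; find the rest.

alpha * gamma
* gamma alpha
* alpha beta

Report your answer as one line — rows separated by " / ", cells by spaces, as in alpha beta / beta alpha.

At row 1, column 2: row 1 has {alpha,gamma}; column 2 has {alpha,gamma}; that leaves beta.
At row 2, column 1: row 2 has {alpha,gamma}; column 1 has {alpha}; that leaves beta.
At row 3, column 1: row 3 has {alpha,beta}; column 1 has {alpha,beta}; that leaves gamma.

alpha beta gamma / beta gamma alpha / gamma alpha beta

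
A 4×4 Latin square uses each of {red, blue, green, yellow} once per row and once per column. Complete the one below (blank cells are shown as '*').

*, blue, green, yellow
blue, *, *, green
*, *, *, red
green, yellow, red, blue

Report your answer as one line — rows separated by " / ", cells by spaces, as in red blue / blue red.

At row 1, column 1: row 1 has {blue,green,yellow}; column 1 has {blue,green}; that leaves red.
At row 2, column 2: row 2 has {blue,green}; column 2 has {blue,yellow}; that leaves red.
At row 2, column 3: row 2 has {red,blue,green}; column 3 has {red,green}; that leaves yellow.
At row 3, column 1: row 3 has {red}; column 1 has {red,blue,green}; that leaves yellow.
At row 3, column 2: row 3 has {red,yellow}; column 2 has {red,blue,yellow}; that leaves green.
At row 3, column 3: row 3 has {red,green,yellow}; column 3 has {red,green,yellow}; that leaves blue.

red blue green yellow / blue red yellow green / yellow green blue red / green yellow red blue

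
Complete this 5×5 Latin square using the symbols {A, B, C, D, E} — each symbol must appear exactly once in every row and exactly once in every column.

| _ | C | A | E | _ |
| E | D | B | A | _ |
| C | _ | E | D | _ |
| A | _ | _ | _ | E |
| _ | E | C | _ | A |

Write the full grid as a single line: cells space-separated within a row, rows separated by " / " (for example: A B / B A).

B C A E D / E D B A C / C A E D B / A B D C E / D E C B A

(r2,c5) = C
(r3,c5) = B
(r4,c2) = B
(r4,c3) = D
(r4,c4) = C
(r5,c4) = B
(r1,c5) = D
(r3,c2) = A
(r5,c1) = D
(r1,c1) = B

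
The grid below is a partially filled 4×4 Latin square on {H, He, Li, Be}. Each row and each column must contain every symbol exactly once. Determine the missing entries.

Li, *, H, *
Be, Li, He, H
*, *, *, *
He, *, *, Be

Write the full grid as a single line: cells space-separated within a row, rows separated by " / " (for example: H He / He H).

Li Be H He / Be Li He H / H He Be Li / He H Li Be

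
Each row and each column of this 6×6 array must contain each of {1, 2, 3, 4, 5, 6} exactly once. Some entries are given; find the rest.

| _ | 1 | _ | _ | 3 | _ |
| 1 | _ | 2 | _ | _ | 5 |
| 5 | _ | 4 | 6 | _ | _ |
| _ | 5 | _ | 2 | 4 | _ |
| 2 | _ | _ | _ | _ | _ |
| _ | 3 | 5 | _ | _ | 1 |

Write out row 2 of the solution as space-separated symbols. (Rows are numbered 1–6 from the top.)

(r1,c3) = 6
(r2,c5) = 6
(r3,c2) = 2
(r3,c5) = 1
(r3,c6) = 3
(r4,c6) = 6
(r5,c5) = 5
(r5,c6) = 4
(r6,c4) = 4
(r6,c5) = 2
(r1,c1) = 4
(r1,c4) = 5
(r1,c6) = 2
(r2,c2) = 4
(r2,c4) = 3

1 4 2 3 6 5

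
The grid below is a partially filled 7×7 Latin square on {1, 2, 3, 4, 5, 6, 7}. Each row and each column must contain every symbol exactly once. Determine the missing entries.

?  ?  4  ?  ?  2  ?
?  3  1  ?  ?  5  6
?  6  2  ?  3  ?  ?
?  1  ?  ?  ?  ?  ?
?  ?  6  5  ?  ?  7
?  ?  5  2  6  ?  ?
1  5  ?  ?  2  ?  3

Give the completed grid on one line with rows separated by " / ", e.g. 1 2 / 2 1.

(r1,c2) = 7
(r6,c2) = 4
(r6,c7) = 1
(r7,c3) = 7
(r1,c7) = 5
(r3,c7) = 4
(r4,c3) = 3
(r4,c7) = 2
(r5,c2) = 2
(r1,c5) = 1
(r5,c5) = 4
(r2,c5) = 7
(r4,c5) = 5
(r5,c1) = 3
(r5,c6) = 1
(r6,c1) = 7
(r6,c6) = 3
(r1,c1) = 6
(r1,c4) = 3
(r2,c4) = 4
(r3,c1) = 5
(r3,c6) = 7
(r4,c1) = 4
(r4,c6) = 6
(r7,c4) = 6
(r7,c6) = 4
(r2,c1) = 2
(r3,c4) = 1
(r4,c4) = 7

6 7 4 3 1 2 5 / 2 3 1 4 7 5 6 / 5 6 2 1 3 7 4 / 4 1 3 7 5 6 2 / 3 2 6 5 4 1 7 / 7 4 5 2 6 3 1 / 1 5 7 6 2 4 3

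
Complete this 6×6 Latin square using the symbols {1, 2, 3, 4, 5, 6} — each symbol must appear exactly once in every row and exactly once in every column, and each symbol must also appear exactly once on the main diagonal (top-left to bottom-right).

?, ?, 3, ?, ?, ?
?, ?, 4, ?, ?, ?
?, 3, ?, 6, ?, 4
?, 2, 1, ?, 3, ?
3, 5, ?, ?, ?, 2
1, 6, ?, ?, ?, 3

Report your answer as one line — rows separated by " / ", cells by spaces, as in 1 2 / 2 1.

6 4 3 2 5 1 / 2 1 4 3 6 5 / 5 3 2 6 1 4 / 4 2 1 5 3 6 / 3 5 6 1 4 2 / 1 6 5 4 2 3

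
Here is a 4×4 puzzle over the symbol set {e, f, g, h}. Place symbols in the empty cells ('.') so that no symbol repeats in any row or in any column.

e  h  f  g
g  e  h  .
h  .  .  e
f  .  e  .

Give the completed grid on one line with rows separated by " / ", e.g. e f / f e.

(r2,c4) = f
(r3,c3) = g
(r4,c2) = g
(r4,c4) = h
(r3,c2) = f

e h f g / g e h f / h f g e / f g e h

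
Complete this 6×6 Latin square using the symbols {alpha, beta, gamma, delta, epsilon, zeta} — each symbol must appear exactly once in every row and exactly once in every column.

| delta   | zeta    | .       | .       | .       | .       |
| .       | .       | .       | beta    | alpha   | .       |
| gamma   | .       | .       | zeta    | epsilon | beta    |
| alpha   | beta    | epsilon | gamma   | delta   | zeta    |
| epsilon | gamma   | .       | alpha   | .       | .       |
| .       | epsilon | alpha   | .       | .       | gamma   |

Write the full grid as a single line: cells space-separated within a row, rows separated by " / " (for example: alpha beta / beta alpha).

(r1,c4) = epsilon
(r1,c6) = alpha
(r2,c1) = zeta
(r2,c2) = delta
(r2,c3) = gamma
(r2,c6) = epsilon
(r3,c2) = alpha
(r3,c3) = delta
(r5,c6) = delta
(r6,c1) = beta
(r6,c4) = delta
(r6,c5) = zeta
(r1,c3) = beta
(r1,c5) = gamma
(r5,c3) = zeta
(r5,c5) = beta

delta zeta beta epsilon gamma alpha / zeta delta gamma beta alpha epsilon / gamma alpha delta zeta epsilon beta / alpha beta epsilon gamma delta zeta / epsilon gamma zeta alpha beta delta / beta epsilon alpha delta zeta gamma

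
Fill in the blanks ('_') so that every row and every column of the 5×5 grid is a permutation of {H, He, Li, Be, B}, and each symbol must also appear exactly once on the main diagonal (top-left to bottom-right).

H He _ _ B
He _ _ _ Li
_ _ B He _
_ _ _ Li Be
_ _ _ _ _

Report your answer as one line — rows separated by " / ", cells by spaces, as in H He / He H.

H He Li Be B / He Be H B Li / Be Li B He H / B H He Li Be / Li B Be H He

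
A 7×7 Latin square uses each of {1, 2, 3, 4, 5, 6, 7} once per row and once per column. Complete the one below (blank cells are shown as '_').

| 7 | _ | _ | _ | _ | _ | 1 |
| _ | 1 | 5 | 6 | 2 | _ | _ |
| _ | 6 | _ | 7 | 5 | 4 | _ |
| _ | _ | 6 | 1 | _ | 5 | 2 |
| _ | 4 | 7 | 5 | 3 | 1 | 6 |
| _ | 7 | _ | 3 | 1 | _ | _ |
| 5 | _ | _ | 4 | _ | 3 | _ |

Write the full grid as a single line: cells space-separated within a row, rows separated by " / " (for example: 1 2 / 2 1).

At row 1, column 4: row 1 has {1,7}; column 4 has {1,3,4,5,6,7}; that leaves 2.
At row 1, column 6: row 1 has {1,2,7}; column 6 has {1,3,4,5}; that leaves 6.
At row 2, column 6: row 2 has {1,2,5,6}; column 6 has {1,3,4,5,6}; that leaves 7.
At row 3, column 7: row 3 has {4,5,6,7}; column 7 has {1,2,6}; that leaves 3.
At row 4, column 2: row 4 has {1,2,5,6}; column 2 has {1,4,6,7}; that leaves 3.
At row 5, column 1: row 5 has {1,3,4,5,6,7}; column 1 has {5,7}; that leaves 2.
At row 6, column 6: row 6 has {1,3,7}; column 6 has {1,3,4,5,6,7}; that leaves 2.
At row 7, column 2: row 7 has {3,4,5}; column 2 has {1,3,4,6,7}; that leaves 2.
At row 7, column 3: row 7 has {2,3,4,5}; column 3 has {5,6,7}; that leaves 1.
At row 7, column 7: row 7 has {1,2,3,4,5}; column 7 has {1,2,3,6}; that leaves 7.
At row 1, column 2: row 1 has {1,2,6,7}; column 2 has {1,2,3,4,6,7}; that leaves 5.
At row 1, column 5: row 1 has {1,2,5,6,7}; column 5 has {1,2,3,5}; that leaves 4.
At row 2, column 7: row 2 has {1,2,5,6,7}; column 7 has {1,2,3,6,7}; that leaves 4.
At row 3, column 1: row 3 has {3,4,5,6,7}; column 1 has {2,5,7}; that leaves 1.
At row 3, column 3: row 3 has {1,3,4,5,6,7}; column 3 has {1,5,6,7}; that leaves 2.
At row 4, column 1: row 4 has {1,2,3,5,6}; column 1 has {1,2,5,7}; that leaves 4.
At row 4, column 5: row 4 has {1,2,3,4,5,6}; column 5 has {1,2,3,4,5}; that leaves 7.
At row 6, column 1: row 6 has {1,2,3,7}; column 1 has {1,2,4,5,7}; that leaves 6.
At row 6, column 3: row 6 has {1,2,3,6,7}; column 3 has {1,2,5,6,7}; that leaves 4.
At row 6, column 7: row 6 has {1,2,3,4,6,7}; column 7 has {1,2,3,4,6,7}; that leaves 5.
At row 7, column 5: row 7 has {1,2,3,4,5,7}; column 5 has {1,2,3,4,5,7}; that leaves 6.
At row 1, column 3: row 1 has {1,2,4,5,6,7}; column 3 has {1,2,4,5,6,7}; that leaves 3.
At row 2, column 1: row 2 has {1,2,4,5,6,7}; column 1 has {1,2,4,5,6,7}; that leaves 3.

7 5 3 2 4 6 1 / 3 1 5 6 2 7 4 / 1 6 2 7 5 4 3 / 4 3 6 1 7 5 2 / 2 4 7 5 3 1 6 / 6 7 4 3 1 2 5 / 5 2 1 4 6 3 7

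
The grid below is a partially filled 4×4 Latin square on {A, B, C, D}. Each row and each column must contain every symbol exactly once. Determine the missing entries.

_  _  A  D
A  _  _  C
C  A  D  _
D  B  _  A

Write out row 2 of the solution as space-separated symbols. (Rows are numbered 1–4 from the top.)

A D B C

(r1,c1) = B
(r1,c2) = C
(r2,c2) = D
(r2,c3) = B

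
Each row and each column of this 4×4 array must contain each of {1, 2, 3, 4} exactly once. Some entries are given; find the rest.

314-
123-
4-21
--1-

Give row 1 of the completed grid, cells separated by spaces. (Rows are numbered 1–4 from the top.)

Cell (r1,c4): row 1 has {1,3,4}; column 4 has {1} → 2.

3 1 4 2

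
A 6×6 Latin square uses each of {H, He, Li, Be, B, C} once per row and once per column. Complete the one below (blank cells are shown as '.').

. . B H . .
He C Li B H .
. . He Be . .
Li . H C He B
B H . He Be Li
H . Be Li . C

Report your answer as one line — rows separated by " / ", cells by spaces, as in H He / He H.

Cell (r2,c6): row 2 has {H,He,Li,B,C}; column 6 has {Li,B,C} → Be.
Cell (r3,c1): row 3 has {He,Be}; column 1 has {H,He,Li,B} → C.
Cell (r3,c6): row 3 has {He,Be,C}; column 6 has {Li,Be,B,C} → H.
Cell (r4,c2): row 4 has {H,He,Li,B,C}; column 2 has {H,C} → Be.
Cell (r5,c3): row 5 has {H,He,Li,Be,B}; column 3 has {H,He,Li,Be,B} → C.
Cell (r6,c5): row 6 has {H,Li,Be,C}; column 5 has {H,He,Be} → B.
Cell (r1,c1): row 1 has {H,B}; column 1 has {H,He,Li,B,C} → Be.
Cell (r1,c6): row 1 has {H,Be,B}; column 6 has {H,Li,Be,B,C} → He.
Cell (r3,c5): row 3 has {H,He,Be,C}; column 5 has {H,He,Be,B} → Li.
Cell (r6,c2): row 6 has {H,Li,Be,B,C}; column 2 has {H,Be,C} → He.
Cell (r1,c2): row 1 has {H,He,Be,B}; column 2 has {H,He,Be,C} → Li.
Cell (r1,c5): row 1 has {H,He,Li,Be,B}; column 5 has {H,He,Li,Be,B} → C.
Cell (r3,c2): row 3 has {H,He,Li,Be,C}; column 2 has {H,He,Li,Be,C} → B.

Be Li B H C He / He C Li B H Be / C B He Be Li H / Li Be H C He B / B H C He Be Li / H He Be Li B C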